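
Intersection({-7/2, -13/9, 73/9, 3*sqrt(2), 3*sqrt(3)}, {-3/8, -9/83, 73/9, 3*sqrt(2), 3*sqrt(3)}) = {73/9, 3*sqrt(2), 3*sqrt(3)}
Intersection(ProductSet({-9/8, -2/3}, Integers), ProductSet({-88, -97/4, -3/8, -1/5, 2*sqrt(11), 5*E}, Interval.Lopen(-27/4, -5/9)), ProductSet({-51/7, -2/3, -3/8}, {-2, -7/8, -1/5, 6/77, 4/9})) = EmptySet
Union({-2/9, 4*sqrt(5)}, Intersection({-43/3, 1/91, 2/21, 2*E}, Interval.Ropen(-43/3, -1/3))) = {-43/3, -2/9, 4*sqrt(5)}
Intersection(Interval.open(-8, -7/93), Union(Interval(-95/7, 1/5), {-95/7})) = Interval.open(-8, -7/93)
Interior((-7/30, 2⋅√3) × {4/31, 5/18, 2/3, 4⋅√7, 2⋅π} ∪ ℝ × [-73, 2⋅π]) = (-∞, ∞) × (-73, 2⋅π)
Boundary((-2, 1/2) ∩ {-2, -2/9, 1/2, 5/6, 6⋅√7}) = {-2/9}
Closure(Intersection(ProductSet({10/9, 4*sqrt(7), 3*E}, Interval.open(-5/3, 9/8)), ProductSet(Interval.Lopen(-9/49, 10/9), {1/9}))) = ProductSet({10/9}, {1/9})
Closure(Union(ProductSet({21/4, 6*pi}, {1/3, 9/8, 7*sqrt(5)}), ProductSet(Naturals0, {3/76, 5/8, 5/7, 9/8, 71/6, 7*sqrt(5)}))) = Union(ProductSet({21/4, 6*pi}, {1/3, 9/8, 7*sqrt(5)}), ProductSet(Naturals0, {3/76, 5/8, 5/7, 9/8, 71/6, 7*sqrt(5)}))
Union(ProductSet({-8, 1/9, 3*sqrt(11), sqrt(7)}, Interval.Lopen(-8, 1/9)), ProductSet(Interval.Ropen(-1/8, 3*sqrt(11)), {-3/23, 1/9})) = Union(ProductSet({-8, 1/9, 3*sqrt(11), sqrt(7)}, Interval.Lopen(-8, 1/9)), ProductSet(Interval.Ropen(-1/8, 3*sqrt(11)), {-3/23, 1/9}))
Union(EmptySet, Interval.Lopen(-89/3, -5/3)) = Interval.Lopen(-89/3, -5/3)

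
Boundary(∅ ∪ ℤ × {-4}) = ℤ × {-4}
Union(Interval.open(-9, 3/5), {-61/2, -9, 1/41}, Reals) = Interval(-oo, oo)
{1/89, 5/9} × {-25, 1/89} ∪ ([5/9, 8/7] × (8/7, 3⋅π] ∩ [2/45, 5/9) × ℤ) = {1/89, 5/9} × {-25, 1/89}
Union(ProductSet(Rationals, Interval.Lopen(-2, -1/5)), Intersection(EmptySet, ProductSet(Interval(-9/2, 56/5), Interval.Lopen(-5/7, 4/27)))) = ProductSet(Rationals, Interval.Lopen(-2, -1/5))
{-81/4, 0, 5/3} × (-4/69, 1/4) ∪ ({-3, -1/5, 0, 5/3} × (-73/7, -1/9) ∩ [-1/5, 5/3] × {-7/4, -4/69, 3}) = ({-1/5, 0, 5/3} × {-7/4}) ∪ ({-81/4, 0, 5/3} × (-4/69, 1/4))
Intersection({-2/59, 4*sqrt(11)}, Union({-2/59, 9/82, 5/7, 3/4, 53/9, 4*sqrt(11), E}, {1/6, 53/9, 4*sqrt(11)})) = {-2/59, 4*sqrt(11)}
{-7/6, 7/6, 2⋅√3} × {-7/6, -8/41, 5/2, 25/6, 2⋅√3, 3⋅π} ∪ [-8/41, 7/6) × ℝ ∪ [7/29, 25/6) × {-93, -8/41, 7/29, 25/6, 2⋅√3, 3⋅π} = ([-8/41, 7/6) × ℝ) ∪ ([7/29, 25/6) × {-93, -8/41, 7/29, 25/6, 2⋅√3, 3⋅π}) ∪ ({-7/6, 7/6, 2⋅√3} × {-7/6, -8/41, 5/2, 25/6, 2⋅√3, 3⋅π})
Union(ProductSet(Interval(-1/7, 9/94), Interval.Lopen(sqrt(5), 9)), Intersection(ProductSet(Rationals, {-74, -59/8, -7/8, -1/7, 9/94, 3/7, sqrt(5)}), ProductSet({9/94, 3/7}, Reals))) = Union(ProductSet({9/94, 3/7}, {-74, -59/8, -7/8, -1/7, 9/94, 3/7, sqrt(5)}), ProductSet(Interval(-1/7, 9/94), Interval.Lopen(sqrt(5), 9)))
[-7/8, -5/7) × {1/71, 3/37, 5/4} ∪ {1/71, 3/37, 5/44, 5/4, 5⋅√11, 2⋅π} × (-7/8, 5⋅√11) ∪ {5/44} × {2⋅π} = ([-7/8, -5/7) × {1/71, 3/37, 5/4}) ∪ ({1/71, 3/37, 5/44, 5/4, 5⋅√11, 2⋅π} × (-7/8, 5⋅√11))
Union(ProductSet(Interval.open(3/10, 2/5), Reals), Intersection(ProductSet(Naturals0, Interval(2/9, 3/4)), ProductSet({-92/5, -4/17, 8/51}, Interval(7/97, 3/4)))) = ProductSet(Interval.open(3/10, 2/5), Reals)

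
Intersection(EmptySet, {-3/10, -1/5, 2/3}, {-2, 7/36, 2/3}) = EmptySet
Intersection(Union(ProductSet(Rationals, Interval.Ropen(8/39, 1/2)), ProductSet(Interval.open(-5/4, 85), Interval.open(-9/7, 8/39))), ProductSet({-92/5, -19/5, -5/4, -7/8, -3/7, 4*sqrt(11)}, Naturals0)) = ProductSet({-7/8, -3/7, 4*sqrt(11)}, Range(0, 1, 1))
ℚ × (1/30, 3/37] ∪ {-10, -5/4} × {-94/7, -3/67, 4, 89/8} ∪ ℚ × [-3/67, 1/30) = ({-10, -5/4} × {-94/7, -3/67, 4, 89/8}) ∪ (ℚ × ([-3/67, 1/30) ∪ (1/30, 3/37]))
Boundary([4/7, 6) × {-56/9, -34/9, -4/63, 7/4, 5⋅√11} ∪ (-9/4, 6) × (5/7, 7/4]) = ({-9/4, 6} × [5/7, 7/4]) ∪ ([-9/4, 6] × {5/7, 7/4}) ∪ ([4/7, 6] × {-56/9, -34/9, -4/63, 7/4, 5⋅√11})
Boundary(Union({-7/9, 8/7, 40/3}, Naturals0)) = Union({-7/9, 8/7, 40/3}, Naturals0)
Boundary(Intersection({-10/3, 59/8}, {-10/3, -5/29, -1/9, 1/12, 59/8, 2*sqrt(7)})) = {-10/3, 59/8}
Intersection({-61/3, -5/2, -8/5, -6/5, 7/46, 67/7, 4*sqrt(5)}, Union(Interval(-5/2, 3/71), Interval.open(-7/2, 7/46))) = {-5/2, -8/5, -6/5}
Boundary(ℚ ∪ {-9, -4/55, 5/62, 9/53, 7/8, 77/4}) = ℝ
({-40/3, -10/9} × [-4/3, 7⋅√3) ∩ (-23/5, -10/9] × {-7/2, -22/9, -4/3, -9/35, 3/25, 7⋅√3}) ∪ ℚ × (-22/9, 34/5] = ℚ × (-22/9, 34/5]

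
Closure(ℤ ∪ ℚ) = ℝ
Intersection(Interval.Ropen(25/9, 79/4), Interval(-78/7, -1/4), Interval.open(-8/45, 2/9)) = EmptySet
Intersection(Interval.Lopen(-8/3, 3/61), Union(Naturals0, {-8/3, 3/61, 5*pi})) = Union({3/61}, Range(0, 1, 1))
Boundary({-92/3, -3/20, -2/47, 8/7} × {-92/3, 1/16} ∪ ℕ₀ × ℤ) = (ℕ₀ × ℤ) ∪ ({-92/3, -3/20, -2/47, 8/7} × {-92/3, 1/16})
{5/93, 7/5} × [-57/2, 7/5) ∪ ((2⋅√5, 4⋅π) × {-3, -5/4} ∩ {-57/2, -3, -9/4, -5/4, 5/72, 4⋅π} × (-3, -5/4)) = {5/93, 7/5} × [-57/2, 7/5)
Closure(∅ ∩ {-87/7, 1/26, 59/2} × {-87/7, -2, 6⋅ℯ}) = ∅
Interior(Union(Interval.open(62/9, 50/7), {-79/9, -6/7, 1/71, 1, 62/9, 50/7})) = Interval.open(62/9, 50/7)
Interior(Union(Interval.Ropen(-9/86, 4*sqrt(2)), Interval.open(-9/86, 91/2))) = Interval.open(-9/86, 91/2)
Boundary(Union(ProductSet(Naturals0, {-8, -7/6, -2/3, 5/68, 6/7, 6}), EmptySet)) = ProductSet(Naturals0, {-8, -7/6, -2/3, 5/68, 6/7, 6})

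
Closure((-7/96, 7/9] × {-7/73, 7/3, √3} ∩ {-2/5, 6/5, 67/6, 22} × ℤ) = ∅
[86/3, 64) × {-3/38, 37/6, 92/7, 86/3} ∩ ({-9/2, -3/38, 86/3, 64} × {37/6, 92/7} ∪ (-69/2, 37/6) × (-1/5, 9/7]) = {86/3} × {37/6, 92/7}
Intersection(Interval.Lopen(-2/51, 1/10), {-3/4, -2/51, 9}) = EmptySet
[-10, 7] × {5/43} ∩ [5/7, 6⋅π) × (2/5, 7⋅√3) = ∅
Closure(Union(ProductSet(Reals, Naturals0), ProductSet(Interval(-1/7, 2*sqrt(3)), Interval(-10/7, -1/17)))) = Union(ProductSet(Interval(-1/7, 2*sqrt(3)), Interval(-10/7, -1/17)), ProductSet(Interval(-oo, oo), Naturals0))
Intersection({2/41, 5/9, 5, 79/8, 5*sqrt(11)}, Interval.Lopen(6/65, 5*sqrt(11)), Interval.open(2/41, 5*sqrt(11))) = {5/9, 5, 79/8}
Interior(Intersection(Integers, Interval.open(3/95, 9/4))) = EmptySet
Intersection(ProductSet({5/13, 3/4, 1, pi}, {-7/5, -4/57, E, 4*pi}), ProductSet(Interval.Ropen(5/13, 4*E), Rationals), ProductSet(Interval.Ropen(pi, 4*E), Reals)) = ProductSet({pi}, {-7/5, -4/57})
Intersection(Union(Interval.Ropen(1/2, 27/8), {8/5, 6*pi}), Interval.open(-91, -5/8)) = EmptySet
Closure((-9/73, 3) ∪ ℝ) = (-∞, ∞)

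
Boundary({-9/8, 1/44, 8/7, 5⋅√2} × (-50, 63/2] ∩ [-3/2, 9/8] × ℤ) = {-9/8, 1/44} × {-49, -48, …, 31}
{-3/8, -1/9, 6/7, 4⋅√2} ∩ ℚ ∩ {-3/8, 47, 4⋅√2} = {-3/8}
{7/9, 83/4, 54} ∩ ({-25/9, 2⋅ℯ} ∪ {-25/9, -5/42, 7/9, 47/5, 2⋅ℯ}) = {7/9}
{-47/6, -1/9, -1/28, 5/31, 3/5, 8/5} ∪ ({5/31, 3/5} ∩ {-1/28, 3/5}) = {-47/6, -1/9, -1/28, 5/31, 3/5, 8/5}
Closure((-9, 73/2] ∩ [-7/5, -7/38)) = [-7/5, -7/38]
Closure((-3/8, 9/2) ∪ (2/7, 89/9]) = [-3/8, 89/9]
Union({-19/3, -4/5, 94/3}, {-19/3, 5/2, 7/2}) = {-19/3, -4/5, 5/2, 7/2, 94/3}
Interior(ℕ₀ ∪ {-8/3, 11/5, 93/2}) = ∅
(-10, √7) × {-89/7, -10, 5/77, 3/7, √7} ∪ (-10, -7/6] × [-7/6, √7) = ((-10, -7/6] × [-7/6, √7)) ∪ ((-10, √7) × {-89/7, -10, 5/77, 3/7, √7})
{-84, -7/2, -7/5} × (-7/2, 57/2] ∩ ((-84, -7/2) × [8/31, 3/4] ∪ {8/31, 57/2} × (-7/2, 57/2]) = ∅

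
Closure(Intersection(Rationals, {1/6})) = {1/6}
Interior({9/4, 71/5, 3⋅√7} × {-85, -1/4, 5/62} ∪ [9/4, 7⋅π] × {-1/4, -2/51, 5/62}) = ∅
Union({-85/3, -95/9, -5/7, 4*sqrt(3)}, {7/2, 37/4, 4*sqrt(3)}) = {-85/3, -95/9, -5/7, 7/2, 37/4, 4*sqrt(3)}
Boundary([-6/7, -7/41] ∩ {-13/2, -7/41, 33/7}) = {-7/41}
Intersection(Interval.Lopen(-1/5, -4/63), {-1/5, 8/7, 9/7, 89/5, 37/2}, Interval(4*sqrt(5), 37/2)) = EmptySet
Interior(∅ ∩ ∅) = ∅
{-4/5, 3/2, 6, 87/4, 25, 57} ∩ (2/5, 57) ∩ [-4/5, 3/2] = {3/2}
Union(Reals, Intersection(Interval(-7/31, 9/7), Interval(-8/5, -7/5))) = Reals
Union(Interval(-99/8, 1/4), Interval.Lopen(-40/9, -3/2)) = Interval(-99/8, 1/4)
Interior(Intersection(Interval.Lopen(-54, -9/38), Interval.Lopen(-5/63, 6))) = EmptySet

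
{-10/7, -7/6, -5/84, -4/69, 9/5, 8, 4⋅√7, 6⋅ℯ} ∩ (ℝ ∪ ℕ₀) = {-10/7, -7/6, -5/84, -4/69, 9/5, 8, 4⋅√7, 6⋅ℯ}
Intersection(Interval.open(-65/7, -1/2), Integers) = Range(-9, 0, 1)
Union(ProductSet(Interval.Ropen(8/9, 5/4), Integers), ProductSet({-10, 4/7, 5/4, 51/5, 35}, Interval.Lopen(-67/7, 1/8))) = Union(ProductSet({-10, 4/7, 5/4, 51/5, 35}, Interval.Lopen(-67/7, 1/8)), ProductSet(Interval.Ropen(8/9, 5/4), Integers))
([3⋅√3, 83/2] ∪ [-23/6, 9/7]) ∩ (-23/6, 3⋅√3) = (-23/6, 9/7]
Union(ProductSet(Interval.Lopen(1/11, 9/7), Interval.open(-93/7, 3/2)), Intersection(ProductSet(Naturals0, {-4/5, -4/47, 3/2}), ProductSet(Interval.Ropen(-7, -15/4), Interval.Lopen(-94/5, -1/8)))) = ProductSet(Interval.Lopen(1/11, 9/7), Interval.open(-93/7, 3/2))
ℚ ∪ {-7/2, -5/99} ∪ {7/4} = ℚ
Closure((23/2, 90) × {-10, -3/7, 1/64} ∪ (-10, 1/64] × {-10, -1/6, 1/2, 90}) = ([23/2, 90] × {-10, -3/7, 1/64}) ∪ ([-10, 1/64] × {-10, -1/6, 1/2, 90})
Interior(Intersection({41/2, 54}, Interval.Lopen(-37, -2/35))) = EmptySet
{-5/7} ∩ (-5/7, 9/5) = ∅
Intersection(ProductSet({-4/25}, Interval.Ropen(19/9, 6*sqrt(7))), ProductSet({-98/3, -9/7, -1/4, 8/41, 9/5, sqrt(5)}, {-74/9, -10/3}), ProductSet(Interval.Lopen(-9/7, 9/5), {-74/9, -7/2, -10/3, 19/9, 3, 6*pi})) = EmptySet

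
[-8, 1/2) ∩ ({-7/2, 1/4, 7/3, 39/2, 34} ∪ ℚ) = ℚ ∩ [-8, 1/2)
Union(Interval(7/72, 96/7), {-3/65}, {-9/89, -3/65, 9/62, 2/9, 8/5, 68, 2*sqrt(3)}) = Union({-9/89, -3/65, 68}, Interval(7/72, 96/7))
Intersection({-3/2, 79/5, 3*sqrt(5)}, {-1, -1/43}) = EmptySet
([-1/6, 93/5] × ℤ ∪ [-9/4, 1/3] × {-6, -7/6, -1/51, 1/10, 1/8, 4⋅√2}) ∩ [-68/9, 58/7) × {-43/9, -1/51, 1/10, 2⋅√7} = [-9/4, 1/3] × {-1/51, 1/10}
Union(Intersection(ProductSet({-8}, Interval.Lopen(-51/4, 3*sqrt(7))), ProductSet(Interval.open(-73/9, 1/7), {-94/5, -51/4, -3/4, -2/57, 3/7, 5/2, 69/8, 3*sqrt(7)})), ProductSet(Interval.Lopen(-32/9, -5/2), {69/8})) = Union(ProductSet({-8}, {-3/4, -2/57, 3/7, 5/2, 3*sqrt(7)}), ProductSet(Interval.Lopen(-32/9, -5/2), {69/8}))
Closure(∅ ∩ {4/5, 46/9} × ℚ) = ∅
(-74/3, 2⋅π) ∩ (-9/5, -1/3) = (-9/5, -1/3)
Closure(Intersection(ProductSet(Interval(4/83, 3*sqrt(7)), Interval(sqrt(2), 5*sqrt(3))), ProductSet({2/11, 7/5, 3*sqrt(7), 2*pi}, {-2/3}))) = EmptySet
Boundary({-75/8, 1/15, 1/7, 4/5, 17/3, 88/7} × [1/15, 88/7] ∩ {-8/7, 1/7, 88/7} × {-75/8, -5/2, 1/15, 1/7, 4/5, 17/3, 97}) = {1/7, 88/7} × {1/15, 1/7, 4/5, 17/3}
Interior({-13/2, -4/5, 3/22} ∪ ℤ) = ∅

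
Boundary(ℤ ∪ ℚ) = ℝ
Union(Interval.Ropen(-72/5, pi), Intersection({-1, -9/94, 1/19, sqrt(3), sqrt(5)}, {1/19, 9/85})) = Interval.Ropen(-72/5, pi)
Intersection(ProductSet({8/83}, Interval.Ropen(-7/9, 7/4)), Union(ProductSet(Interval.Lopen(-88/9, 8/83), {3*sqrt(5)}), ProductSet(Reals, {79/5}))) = EmptySet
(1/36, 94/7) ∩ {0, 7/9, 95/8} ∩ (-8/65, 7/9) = ∅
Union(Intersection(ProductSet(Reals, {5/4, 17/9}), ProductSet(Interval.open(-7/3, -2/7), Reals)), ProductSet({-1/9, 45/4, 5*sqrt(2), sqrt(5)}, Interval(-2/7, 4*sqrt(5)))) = Union(ProductSet({-1/9, 45/4, 5*sqrt(2), sqrt(5)}, Interval(-2/7, 4*sqrt(5))), ProductSet(Interval.open(-7/3, -2/7), {5/4, 17/9}))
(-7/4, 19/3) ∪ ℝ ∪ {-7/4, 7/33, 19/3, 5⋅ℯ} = (-∞, ∞)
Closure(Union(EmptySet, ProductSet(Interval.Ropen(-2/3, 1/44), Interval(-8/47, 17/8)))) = ProductSet(Interval(-2/3, 1/44), Interval(-8/47, 17/8))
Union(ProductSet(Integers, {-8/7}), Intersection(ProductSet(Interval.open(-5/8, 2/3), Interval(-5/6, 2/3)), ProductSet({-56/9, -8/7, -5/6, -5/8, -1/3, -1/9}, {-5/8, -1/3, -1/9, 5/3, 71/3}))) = Union(ProductSet({-1/3, -1/9}, {-5/8, -1/3, -1/9}), ProductSet(Integers, {-8/7}))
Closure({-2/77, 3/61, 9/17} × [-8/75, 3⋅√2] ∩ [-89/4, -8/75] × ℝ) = ∅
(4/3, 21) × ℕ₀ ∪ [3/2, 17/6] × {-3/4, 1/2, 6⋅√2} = ((4/3, 21) × ℕ₀) ∪ ([3/2, 17/6] × {-3/4, 1/2, 6⋅√2})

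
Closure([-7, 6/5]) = [-7, 6/5]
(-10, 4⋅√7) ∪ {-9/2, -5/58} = (-10, 4⋅√7)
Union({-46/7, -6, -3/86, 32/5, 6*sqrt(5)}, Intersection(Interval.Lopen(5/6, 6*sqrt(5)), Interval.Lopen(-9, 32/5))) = Union({-46/7, -6, -3/86, 6*sqrt(5)}, Interval.Lopen(5/6, 32/5))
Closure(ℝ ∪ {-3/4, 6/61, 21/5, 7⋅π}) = ℝ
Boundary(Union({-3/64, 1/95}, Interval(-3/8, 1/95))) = {-3/8, 1/95}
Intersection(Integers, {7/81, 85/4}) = EmptySet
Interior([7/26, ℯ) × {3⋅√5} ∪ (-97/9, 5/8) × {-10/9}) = ∅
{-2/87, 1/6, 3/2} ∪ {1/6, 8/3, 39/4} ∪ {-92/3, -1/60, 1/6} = {-92/3, -2/87, -1/60, 1/6, 3/2, 8/3, 39/4}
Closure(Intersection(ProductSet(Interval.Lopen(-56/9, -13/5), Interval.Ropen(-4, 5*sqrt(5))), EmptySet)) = EmptySet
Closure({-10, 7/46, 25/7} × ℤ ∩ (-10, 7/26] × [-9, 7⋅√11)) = {7/46} × {-9, -8, …, 23}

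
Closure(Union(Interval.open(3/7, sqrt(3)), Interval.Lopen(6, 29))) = Union(Interval(3/7, sqrt(3)), Interval(6, 29))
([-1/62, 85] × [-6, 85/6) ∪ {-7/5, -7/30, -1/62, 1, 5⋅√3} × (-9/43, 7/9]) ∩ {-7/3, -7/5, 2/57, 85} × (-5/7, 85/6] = ({-7/5} × (-9/43, 7/9]) ∪ ({2/57, 85} × (-5/7, 85/6))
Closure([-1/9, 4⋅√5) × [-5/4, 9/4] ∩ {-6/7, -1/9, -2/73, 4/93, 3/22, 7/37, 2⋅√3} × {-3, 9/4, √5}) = {-1/9, -2/73, 4/93, 3/22, 7/37, 2⋅√3} × {9/4, √5}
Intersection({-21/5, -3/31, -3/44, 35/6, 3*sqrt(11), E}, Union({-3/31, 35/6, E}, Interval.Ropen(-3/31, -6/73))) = {-3/31, 35/6, E}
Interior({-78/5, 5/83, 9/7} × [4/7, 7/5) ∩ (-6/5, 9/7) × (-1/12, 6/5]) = ∅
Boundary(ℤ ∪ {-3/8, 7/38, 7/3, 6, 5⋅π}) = ℤ ∪ {-3/8, 7/38, 7/3, 5⋅π}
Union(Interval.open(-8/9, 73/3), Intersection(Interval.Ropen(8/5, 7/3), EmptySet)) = Interval.open(-8/9, 73/3)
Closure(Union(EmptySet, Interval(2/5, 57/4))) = Interval(2/5, 57/4)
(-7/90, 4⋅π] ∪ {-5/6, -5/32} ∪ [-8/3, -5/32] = [-8/3, -5/32] ∪ (-7/90, 4⋅π]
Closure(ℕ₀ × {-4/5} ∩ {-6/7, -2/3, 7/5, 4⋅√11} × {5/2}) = ∅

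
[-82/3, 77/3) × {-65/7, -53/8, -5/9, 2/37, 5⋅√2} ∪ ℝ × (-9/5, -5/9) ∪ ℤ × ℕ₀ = (ℤ × ℕ₀) ∪ (ℝ × (-9/5, -5/9)) ∪ ([-82/3, 77/3) × {-65/7, -53/8, -5/9, 2/37, 5⋅√2})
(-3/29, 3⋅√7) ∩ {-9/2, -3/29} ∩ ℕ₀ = ∅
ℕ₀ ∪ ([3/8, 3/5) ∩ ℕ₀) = ℕ₀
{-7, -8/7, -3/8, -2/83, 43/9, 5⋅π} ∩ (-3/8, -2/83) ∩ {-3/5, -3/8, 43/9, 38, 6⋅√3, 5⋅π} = ∅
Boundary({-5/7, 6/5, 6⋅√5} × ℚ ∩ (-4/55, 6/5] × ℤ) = {6/5} × ℤ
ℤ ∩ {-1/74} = ∅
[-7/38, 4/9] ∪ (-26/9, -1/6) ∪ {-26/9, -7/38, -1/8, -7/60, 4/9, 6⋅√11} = [-26/9, 4/9] ∪ {6⋅√11}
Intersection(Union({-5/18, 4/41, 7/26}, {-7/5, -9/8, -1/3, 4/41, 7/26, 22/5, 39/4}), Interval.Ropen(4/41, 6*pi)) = {4/41, 7/26, 22/5, 39/4}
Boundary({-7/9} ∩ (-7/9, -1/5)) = ∅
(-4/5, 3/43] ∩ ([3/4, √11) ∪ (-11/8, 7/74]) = (-4/5, 3/43]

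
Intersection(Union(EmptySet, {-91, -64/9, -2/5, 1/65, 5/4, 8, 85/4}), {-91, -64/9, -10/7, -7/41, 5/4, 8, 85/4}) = {-91, -64/9, 5/4, 8, 85/4}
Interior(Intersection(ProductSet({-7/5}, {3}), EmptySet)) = EmptySet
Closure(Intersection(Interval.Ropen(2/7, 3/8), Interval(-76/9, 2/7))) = {2/7}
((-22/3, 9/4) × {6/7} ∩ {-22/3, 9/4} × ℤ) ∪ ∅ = ∅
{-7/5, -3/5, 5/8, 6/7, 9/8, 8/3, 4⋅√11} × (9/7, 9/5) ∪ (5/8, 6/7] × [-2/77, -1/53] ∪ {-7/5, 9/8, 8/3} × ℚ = ({-7/5, 9/8, 8/3} × ℚ) ∪ ((5/8, 6/7] × [-2/77, -1/53]) ∪ ({-7/5, -3/5, 5/8, 6/7, 9/8, 8/3, 4⋅√11} × (9/7, 9/5))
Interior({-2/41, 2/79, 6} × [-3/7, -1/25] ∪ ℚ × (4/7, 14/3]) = ∅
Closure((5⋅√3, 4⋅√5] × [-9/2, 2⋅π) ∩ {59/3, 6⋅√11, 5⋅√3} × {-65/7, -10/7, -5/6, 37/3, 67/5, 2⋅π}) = ∅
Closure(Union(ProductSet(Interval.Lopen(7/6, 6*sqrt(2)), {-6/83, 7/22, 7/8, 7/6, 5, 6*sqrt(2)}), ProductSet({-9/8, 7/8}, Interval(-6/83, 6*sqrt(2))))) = Union(ProductSet({-9/8, 7/8}, Interval(-6/83, 6*sqrt(2))), ProductSet(Interval(7/6, 6*sqrt(2)), {-6/83, 7/22, 7/8, 7/6, 5, 6*sqrt(2)}))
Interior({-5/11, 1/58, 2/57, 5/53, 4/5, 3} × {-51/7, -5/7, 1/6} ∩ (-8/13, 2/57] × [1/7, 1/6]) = ∅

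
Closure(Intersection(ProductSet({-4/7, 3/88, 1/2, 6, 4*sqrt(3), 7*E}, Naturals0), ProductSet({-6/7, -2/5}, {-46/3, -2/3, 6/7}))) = EmptySet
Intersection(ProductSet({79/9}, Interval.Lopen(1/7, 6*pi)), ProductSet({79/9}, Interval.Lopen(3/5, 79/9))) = ProductSet({79/9}, Interval.Lopen(3/5, 79/9))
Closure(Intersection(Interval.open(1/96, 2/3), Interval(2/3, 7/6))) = EmptySet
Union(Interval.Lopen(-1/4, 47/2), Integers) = Union(Integers, Interval.Lopen(-1/4, 47/2))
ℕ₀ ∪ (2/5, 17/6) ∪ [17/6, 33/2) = ℕ₀ ∪ (2/5, 33/2)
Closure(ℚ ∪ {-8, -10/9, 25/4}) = ℝ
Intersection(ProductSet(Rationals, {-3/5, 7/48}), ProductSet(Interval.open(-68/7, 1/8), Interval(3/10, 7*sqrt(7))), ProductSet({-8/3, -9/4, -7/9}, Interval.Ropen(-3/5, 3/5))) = EmptySet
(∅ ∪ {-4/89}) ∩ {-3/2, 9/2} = ∅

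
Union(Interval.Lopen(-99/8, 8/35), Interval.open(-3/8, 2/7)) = Interval.open(-99/8, 2/7)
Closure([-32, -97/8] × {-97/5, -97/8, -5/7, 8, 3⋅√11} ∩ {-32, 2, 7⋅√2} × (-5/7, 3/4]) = ∅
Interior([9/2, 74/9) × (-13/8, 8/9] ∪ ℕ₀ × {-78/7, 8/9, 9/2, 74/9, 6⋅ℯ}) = (9/2, 74/9) × (-13/8, 8/9)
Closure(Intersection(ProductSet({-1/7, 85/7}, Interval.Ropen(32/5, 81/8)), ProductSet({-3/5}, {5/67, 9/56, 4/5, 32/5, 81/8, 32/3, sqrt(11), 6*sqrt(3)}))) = EmptySet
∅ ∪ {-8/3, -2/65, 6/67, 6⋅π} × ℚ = {-8/3, -2/65, 6/67, 6⋅π} × ℚ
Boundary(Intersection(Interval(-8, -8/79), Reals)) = {-8, -8/79}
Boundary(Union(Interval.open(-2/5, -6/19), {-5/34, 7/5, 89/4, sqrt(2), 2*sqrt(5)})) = {-2/5, -6/19, -5/34, 7/5, 89/4, sqrt(2), 2*sqrt(5)}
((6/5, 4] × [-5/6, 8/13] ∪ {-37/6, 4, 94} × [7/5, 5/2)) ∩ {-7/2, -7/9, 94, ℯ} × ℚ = ({94} × (ℚ ∩ [7/5, 5/2))) ∪ ({ℯ} × (ℚ ∩ [-5/6, 8/13]))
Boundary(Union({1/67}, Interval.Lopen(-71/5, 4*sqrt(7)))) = {-71/5, 4*sqrt(7)}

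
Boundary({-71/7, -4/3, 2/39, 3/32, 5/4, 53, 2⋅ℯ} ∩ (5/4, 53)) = {2⋅ℯ}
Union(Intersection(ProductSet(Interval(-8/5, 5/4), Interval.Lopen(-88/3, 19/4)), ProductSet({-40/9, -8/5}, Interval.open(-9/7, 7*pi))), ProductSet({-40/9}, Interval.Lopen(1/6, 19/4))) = Union(ProductSet({-40/9}, Interval.Lopen(1/6, 19/4)), ProductSet({-8/5}, Interval.Lopen(-9/7, 19/4)))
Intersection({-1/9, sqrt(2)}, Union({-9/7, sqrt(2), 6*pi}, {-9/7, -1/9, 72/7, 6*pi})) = {-1/9, sqrt(2)}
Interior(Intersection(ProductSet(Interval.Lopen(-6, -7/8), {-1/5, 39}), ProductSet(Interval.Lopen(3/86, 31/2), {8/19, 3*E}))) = EmptySet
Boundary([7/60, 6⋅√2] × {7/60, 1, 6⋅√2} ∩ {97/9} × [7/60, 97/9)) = ∅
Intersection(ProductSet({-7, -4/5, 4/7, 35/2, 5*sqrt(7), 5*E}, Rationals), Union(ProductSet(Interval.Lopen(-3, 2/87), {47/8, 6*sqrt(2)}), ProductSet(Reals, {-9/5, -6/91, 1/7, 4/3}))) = Union(ProductSet({-4/5}, {47/8}), ProductSet({-7, -4/5, 4/7, 35/2, 5*sqrt(7), 5*E}, {-9/5, -6/91, 1/7, 4/3}))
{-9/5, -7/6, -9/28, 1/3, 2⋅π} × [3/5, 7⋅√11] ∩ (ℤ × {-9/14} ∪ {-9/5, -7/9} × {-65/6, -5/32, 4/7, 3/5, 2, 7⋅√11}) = {-9/5} × {3/5, 2, 7⋅√11}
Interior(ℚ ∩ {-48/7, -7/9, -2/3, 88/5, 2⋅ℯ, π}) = ∅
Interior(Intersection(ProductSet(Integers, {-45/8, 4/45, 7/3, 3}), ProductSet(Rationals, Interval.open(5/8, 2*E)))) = EmptySet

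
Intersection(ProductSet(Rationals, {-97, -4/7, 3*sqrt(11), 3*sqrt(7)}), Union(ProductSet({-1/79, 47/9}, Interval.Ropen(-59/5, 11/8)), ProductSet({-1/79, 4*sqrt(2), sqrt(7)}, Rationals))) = Union(ProductSet({-1/79}, {-97, -4/7}), ProductSet({-1/79, 47/9}, {-4/7}))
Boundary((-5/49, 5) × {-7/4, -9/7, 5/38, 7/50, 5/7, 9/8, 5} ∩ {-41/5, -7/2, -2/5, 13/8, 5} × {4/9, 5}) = {13/8} × {5}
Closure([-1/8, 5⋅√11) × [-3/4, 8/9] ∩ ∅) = ∅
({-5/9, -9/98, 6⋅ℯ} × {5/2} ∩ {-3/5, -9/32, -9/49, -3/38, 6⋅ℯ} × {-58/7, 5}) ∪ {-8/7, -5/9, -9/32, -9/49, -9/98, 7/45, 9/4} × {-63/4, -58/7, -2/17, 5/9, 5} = {-8/7, -5/9, -9/32, -9/49, -9/98, 7/45, 9/4} × {-63/4, -58/7, -2/17, 5/9, 5}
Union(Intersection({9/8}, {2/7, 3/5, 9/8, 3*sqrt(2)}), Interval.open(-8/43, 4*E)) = Interval.open(-8/43, 4*E)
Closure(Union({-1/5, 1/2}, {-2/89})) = {-1/5, -2/89, 1/2}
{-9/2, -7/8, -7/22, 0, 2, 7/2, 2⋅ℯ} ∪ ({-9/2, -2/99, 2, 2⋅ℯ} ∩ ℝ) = {-9/2, -7/8, -7/22, -2/99, 0, 2, 7/2, 2⋅ℯ}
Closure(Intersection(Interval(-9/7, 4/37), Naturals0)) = Range(0, 1, 1)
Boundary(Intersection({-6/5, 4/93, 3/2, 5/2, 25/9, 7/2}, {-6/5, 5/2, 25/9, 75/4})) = {-6/5, 5/2, 25/9}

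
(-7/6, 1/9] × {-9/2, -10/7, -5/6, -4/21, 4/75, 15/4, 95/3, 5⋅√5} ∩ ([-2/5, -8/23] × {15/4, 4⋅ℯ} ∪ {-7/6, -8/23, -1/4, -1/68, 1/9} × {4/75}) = ({-8/23, -1/4, -1/68, 1/9} × {4/75}) ∪ ([-2/5, -8/23] × {15/4})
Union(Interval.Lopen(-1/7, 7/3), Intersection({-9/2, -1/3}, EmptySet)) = Interval.Lopen(-1/7, 7/3)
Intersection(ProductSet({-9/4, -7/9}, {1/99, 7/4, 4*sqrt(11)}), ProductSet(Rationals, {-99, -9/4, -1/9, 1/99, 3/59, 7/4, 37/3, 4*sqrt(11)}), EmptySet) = EmptySet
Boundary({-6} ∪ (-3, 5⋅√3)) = {-6, -3, 5⋅√3}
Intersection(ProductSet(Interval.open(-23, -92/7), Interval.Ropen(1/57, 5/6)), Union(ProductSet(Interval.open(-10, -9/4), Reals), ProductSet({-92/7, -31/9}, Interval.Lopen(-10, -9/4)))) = EmptySet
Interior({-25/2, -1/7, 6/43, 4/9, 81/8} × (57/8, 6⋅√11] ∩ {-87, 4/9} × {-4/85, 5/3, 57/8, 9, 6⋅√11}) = ∅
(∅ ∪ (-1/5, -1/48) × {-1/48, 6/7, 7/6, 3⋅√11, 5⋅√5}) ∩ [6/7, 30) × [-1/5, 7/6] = ∅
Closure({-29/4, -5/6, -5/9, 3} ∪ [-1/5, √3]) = {-29/4, -5/6, -5/9, 3} ∪ [-1/5, √3]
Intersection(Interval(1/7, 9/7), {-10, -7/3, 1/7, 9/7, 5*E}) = {1/7, 9/7}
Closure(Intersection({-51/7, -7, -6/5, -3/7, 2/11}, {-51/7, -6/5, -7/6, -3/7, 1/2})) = {-51/7, -6/5, -3/7}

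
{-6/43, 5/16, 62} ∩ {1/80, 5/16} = {5/16}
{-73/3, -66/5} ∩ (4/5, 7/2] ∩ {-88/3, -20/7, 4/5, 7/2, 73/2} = ∅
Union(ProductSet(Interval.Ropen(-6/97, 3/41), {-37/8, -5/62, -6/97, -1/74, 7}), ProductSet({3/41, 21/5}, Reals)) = Union(ProductSet({3/41, 21/5}, Reals), ProductSet(Interval.Ropen(-6/97, 3/41), {-37/8, -5/62, -6/97, -1/74, 7}))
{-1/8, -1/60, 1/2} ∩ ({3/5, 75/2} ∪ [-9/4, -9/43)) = ∅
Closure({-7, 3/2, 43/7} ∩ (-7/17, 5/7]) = ∅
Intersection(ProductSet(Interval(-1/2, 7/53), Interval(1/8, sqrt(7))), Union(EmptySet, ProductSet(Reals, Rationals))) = ProductSet(Interval(-1/2, 7/53), Intersection(Interval(1/8, sqrt(7)), Rationals))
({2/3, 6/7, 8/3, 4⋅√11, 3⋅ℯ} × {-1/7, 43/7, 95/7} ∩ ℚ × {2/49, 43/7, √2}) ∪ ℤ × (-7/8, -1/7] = ({2/3, 6/7, 8/3} × {43/7}) ∪ (ℤ × (-7/8, -1/7])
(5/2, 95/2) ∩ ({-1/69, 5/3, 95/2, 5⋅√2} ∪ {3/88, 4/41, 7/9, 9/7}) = {5⋅√2}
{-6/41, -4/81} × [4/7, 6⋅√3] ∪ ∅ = {-6/41, -4/81} × [4/7, 6⋅√3]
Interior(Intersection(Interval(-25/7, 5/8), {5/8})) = EmptySet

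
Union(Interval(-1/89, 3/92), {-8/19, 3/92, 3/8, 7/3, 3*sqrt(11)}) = Union({-8/19, 3/8, 7/3, 3*sqrt(11)}, Interval(-1/89, 3/92))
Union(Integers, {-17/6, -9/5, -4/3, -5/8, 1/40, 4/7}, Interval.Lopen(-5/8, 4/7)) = Union({-17/6, -9/5, -4/3}, Integers, Interval(-5/8, 4/7))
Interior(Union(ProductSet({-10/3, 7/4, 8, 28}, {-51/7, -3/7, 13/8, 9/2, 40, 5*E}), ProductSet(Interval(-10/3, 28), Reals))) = ProductSet(Interval.open(-10/3, 28), Reals)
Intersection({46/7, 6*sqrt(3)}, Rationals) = {46/7}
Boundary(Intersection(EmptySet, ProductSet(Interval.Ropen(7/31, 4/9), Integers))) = EmptySet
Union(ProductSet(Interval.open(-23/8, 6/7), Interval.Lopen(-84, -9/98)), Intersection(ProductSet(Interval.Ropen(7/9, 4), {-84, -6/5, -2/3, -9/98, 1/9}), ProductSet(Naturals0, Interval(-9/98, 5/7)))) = Union(ProductSet(Interval.open(-23/8, 6/7), Interval.Lopen(-84, -9/98)), ProductSet(Range(1, 4, 1), {-9/98, 1/9}))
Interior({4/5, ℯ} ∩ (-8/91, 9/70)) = ∅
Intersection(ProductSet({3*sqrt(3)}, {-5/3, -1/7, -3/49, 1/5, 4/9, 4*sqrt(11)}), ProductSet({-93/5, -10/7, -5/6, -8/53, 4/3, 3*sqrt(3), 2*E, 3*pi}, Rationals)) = ProductSet({3*sqrt(3)}, {-5/3, -1/7, -3/49, 1/5, 4/9})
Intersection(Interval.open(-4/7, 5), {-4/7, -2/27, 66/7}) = {-2/27}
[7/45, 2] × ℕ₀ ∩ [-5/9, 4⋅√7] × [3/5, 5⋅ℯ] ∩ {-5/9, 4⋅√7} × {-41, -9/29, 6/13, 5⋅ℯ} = ∅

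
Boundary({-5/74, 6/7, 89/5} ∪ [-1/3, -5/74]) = {-1/3, -5/74, 6/7, 89/5}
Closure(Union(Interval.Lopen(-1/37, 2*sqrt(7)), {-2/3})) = Union({-2/3}, Interval(-1/37, 2*sqrt(7)))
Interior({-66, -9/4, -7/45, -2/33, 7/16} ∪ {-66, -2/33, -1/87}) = ∅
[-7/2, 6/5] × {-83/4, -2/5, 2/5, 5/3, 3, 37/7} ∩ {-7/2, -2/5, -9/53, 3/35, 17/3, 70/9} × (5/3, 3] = {-7/2, -2/5, -9/53, 3/35} × {3}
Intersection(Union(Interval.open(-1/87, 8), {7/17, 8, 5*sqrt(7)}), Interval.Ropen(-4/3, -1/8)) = EmptySet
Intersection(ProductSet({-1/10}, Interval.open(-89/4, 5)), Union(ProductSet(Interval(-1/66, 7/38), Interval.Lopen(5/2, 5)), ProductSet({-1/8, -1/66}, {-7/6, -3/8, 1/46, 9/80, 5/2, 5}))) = EmptySet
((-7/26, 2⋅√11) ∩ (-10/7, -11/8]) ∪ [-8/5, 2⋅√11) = [-8/5, 2⋅√11)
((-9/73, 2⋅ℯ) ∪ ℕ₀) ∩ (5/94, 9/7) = (5/94, 9/7) ∪ {1}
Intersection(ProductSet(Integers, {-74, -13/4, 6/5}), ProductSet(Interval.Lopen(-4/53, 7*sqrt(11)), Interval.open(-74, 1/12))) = ProductSet(Range(0, 24, 1), {-13/4})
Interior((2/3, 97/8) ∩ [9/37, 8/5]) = (2/3, 8/5)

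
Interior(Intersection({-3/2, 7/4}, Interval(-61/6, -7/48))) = EmptySet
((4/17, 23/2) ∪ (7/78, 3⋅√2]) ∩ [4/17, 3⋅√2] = [4/17, 3⋅√2]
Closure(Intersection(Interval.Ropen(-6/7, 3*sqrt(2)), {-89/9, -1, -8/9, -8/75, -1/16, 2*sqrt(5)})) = {-8/75, -1/16}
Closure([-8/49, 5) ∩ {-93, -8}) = ∅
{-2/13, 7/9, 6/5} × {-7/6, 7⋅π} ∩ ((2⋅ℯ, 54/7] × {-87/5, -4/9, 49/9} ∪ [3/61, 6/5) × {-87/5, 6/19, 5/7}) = ∅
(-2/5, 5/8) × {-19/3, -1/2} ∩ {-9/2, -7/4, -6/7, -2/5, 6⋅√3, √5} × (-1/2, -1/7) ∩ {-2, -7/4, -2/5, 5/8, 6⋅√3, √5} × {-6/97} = ∅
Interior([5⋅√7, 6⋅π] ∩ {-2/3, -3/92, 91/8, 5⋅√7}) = ∅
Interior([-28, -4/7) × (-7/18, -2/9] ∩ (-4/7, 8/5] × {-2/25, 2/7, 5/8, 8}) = ∅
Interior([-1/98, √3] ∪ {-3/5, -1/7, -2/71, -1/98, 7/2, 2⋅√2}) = (-1/98, √3)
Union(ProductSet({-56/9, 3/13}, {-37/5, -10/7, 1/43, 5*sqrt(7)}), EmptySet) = ProductSet({-56/9, 3/13}, {-37/5, -10/7, 1/43, 5*sqrt(7)})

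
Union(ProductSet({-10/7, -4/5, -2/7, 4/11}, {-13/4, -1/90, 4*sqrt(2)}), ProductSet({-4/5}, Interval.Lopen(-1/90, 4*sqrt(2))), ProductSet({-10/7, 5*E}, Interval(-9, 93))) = Union(ProductSet({-4/5}, Interval.Lopen(-1/90, 4*sqrt(2))), ProductSet({-10/7, 5*E}, Interval(-9, 93)), ProductSet({-10/7, -4/5, -2/7, 4/11}, {-13/4, -1/90, 4*sqrt(2)}))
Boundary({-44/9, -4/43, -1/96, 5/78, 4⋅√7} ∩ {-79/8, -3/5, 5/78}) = {5/78}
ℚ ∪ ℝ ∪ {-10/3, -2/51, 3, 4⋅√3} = ℝ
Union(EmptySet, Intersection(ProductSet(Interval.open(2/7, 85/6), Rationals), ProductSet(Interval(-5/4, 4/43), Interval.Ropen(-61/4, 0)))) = EmptySet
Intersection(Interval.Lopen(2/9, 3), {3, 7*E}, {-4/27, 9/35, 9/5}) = EmptySet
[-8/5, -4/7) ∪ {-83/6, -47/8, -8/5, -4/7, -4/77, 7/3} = {-83/6, -47/8, -4/77, 7/3} ∪ [-8/5, -4/7]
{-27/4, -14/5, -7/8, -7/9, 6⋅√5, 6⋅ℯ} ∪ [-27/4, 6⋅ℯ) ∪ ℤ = ℤ ∪ [-27/4, 6⋅ℯ]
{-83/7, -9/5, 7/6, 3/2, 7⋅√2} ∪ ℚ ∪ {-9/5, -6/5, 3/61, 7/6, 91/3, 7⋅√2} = ℚ ∪ {7⋅√2}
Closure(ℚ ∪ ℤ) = ℝ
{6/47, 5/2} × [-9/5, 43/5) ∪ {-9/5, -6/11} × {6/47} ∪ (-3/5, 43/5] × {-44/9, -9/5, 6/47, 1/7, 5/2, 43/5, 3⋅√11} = ({-9/5, -6/11} × {6/47}) ∪ ({6/47, 5/2} × [-9/5, 43/5)) ∪ ((-3/5, 43/5] × {-44/9, -9/5, 6/47, 1/7, 5/2, 43/5, 3⋅√11})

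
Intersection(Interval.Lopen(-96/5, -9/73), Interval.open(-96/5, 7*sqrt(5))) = Interval.Lopen(-96/5, -9/73)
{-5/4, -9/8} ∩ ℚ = {-5/4, -9/8}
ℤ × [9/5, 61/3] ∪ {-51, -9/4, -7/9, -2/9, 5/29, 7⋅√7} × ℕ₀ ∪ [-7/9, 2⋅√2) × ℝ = (ℤ × [9/5, 61/3]) ∪ ([-7/9, 2⋅√2) × ℝ) ∪ ({-51, -9/4, -7/9, -2/9, 5/29, 7⋅√7} × ℕ₀)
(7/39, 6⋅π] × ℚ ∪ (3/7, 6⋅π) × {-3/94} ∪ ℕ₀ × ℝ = (ℕ₀ × ℝ) ∪ ((7/39, 6⋅π] × ℚ)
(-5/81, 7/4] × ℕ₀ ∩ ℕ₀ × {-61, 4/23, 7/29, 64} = {0, 1} × {64}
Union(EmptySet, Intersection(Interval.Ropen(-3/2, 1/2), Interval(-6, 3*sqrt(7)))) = Interval.Ropen(-3/2, 1/2)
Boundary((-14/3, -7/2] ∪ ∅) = {-14/3, -7/2}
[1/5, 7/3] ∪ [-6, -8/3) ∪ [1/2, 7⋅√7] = [-6, -8/3) ∪ [1/5, 7⋅√7]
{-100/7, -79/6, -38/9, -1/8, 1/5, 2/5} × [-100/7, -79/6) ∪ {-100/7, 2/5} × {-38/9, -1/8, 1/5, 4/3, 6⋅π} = ({-100/7, 2/5} × {-38/9, -1/8, 1/5, 4/3, 6⋅π}) ∪ ({-100/7, -79/6, -38/9, -1/8, 1/5, 2/5} × [-100/7, -79/6))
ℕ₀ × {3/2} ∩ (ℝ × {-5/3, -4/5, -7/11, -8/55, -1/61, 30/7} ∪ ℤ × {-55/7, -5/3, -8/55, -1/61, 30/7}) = ∅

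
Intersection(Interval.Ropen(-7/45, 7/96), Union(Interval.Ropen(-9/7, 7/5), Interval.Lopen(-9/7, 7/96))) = Interval.Ropen(-7/45, 7/96)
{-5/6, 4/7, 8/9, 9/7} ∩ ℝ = {-5/6, 4/7, 8/9, 9/7}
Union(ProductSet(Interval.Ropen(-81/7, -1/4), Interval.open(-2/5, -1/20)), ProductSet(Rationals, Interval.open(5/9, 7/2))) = Union(ProductSet(Interval.Ropen(-81/7, -1/4), Interval.open(-2/5, -1/20)), ProductSet(Rationals, Interval.open(5/9, 7/2)))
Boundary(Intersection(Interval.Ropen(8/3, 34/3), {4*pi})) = EmptySet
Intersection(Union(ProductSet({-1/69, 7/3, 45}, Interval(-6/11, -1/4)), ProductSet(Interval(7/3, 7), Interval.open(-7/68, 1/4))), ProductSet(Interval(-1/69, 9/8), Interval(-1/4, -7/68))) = ProductSet({-1/69}, {-1/4})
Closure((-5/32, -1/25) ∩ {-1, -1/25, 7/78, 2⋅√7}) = ∅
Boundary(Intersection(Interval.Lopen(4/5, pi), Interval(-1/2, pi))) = {4/5, pi}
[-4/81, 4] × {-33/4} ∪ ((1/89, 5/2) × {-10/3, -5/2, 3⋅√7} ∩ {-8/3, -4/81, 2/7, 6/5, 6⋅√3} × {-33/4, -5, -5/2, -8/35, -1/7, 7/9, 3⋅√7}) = ([-4/81, 4] × {-33/4}) ∪ ({2/7, 6/5} × {-5/2, 3⋅√7})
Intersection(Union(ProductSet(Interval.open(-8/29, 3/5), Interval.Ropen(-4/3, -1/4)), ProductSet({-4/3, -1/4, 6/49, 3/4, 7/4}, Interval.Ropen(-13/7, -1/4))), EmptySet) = EmptySet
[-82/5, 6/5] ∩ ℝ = [-82/5, 6/5]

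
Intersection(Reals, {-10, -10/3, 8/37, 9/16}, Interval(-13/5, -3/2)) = EmptySet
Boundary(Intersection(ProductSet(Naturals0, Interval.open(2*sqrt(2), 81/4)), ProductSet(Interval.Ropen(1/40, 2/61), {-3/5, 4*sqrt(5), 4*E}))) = EmptySet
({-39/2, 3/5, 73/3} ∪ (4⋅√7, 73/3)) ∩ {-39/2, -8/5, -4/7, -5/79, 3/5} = {-39/2, 3/5}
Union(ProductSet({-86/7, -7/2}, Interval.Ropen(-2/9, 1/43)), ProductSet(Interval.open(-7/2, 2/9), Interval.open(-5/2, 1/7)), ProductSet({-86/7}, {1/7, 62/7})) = Union(ProductSet({-86/7}, {1/7, 62/7}), ProductSet({-86/7, -7/2}, Interval.Ropen(-2/9, 1/43)), ProductSet(Interval.open(-7/2, 2/9), Interval.open(-5/2, 1/7)))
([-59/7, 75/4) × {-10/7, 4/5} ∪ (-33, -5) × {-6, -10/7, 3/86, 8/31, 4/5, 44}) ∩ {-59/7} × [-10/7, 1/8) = {-59/7} × {-10/7, 3/86}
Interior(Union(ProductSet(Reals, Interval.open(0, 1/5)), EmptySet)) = ProductSet(Reals, Interval.open(0, 1/5))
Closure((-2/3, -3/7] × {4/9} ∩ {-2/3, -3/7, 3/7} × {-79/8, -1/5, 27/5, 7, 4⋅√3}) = ∅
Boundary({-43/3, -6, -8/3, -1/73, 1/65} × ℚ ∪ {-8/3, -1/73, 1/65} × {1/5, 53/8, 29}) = {-43/3, -6, -8/3, -1/73, 1/65} × ℝ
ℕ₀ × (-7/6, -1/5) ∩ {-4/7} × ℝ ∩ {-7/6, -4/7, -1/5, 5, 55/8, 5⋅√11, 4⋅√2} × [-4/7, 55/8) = ∅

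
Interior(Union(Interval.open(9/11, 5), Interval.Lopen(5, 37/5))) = Union(Interval.open(9/11, 5), Interval.open(5, 37/5))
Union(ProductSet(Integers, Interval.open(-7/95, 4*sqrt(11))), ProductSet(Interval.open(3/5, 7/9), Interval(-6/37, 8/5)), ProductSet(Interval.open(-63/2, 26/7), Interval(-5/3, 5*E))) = Union(ProductSet(Integers, Interval.open(-7/95, 4*sqrt(11))), ProductSet(Interval.open(-63/2, 26/7), Interval(-5/3, 5*E)))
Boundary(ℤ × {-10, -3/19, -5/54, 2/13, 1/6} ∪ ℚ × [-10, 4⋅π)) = ℝ × [-10, 4⋅π]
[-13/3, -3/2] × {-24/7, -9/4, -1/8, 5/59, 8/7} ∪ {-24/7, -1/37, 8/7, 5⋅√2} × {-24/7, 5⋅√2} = ([-13/3, -3/2] × {-24/7, -9/4, -1/8, 5/59, 8/7}) ∪ ({-24/7, -1/37, 8/7, 5⋅√2} × {-24/7, 5⋅√2})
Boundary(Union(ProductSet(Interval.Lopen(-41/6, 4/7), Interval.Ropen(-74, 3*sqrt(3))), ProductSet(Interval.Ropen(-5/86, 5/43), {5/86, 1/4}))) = Union(ProductSet({-41/6, 4/7}, Interval(-74, 3*sqrt(3))), ProductSet(Interval(-41/6, 4/7), {-74, 3*sqrt(3)}))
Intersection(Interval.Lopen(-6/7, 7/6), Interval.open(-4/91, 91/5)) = Interval.Lopen(-4/91, 7/6)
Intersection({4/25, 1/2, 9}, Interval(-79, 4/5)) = {4/25, 1/2}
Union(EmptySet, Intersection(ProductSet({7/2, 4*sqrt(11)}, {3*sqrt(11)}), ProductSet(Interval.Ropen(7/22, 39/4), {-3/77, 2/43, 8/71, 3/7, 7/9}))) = EmptySet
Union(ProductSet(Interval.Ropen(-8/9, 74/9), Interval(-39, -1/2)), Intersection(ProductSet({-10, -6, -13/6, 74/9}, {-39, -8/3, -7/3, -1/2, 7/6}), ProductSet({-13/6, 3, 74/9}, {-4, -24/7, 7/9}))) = ProductSet(Interval.Ropen(-8/9, 74/9), Interval(-39, -1/2))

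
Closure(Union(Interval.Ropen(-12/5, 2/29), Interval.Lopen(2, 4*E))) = Union(Interval(-12/5, 2/29), Interval(2, 4*E))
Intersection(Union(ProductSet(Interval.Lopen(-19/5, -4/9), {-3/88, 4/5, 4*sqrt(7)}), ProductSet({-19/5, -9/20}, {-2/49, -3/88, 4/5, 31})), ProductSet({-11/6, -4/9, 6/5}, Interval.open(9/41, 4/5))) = EmptySet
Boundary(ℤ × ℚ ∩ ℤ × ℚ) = ℤ × ℝ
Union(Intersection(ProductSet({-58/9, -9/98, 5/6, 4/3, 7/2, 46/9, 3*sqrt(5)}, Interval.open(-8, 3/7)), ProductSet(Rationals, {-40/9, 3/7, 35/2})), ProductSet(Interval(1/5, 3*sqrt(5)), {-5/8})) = Union(ProductSet({-58/9, -9/98, 5/6, 4/3, 7/2, 46/9}, {-40/9}), ProductSet(Interval(1/5, 3*sqrt(5)), {-5/8}))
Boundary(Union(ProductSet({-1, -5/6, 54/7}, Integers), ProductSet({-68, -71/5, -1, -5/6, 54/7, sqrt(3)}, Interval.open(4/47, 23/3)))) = Union(ProductSet({-1, -5/6, 54/7}, Integers), ProductSet({-68, -71/5, -1, -5/6, 54/7, sqrt(3)}, Interval(4/47, 23/3)))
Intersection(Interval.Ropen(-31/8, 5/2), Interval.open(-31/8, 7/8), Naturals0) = Range(0, 1, 1)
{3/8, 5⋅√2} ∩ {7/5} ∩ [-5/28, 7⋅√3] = ∅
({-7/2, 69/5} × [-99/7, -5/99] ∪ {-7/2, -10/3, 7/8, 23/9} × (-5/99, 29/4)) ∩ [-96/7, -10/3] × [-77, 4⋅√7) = ({-7/2} × [-99/7, -5/99]) ∪ ({-7/2, -10/3} × (-5/99, 29/4))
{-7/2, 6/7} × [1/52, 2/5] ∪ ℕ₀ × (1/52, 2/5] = (ℕ₀ × (1/52, 2/5]) ∪ ({-7/2, 6/7} × [1/52, 2/5])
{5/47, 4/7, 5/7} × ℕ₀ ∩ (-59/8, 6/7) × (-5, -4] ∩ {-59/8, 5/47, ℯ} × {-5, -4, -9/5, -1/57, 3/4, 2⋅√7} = ∅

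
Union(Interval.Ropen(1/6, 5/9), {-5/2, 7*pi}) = Union({-5/2, 7*pi}, Interval.Ropen(1/6, 5/9))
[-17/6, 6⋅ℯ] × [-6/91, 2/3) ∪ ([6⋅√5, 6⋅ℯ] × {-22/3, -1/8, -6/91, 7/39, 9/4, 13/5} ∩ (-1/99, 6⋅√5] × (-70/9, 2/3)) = ({6⋅√5} × {-22/3, -1/8, -6/91, 7/39}) ∪ ([-17/6, 6⋅ℯ] × [-6/91, 2/3))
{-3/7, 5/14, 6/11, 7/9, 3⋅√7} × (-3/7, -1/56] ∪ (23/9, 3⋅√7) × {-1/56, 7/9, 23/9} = ((23/9, 3⋅√7) × {-1/56, 7/9, 23/9}) ∪ ({-3/7, 5/14, 6/11, 7/9, 3⋅√7} × (-3/7, -1/56])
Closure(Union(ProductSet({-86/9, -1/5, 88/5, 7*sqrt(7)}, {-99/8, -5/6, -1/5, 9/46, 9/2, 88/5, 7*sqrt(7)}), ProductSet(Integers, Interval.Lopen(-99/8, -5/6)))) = Union(ProductSet({-86/9, -1/5, 88/5, 7*sqrt(7)}, {-99/8, -5/6, -1/5, 9/46, 9/2, 88/5, 7*sqrt(7)}), ProductSet(Integers, Interval(-99/8, -5/6)))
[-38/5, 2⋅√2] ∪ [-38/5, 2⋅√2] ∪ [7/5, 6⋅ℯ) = [-38/5, 6⋅ℯ)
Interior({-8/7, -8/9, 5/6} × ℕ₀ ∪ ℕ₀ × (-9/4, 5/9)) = ∅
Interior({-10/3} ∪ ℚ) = ∅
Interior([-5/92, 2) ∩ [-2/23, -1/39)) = (-5/92, -1/39)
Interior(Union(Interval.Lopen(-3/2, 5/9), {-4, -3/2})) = Interval.open(-3/2, 5/9)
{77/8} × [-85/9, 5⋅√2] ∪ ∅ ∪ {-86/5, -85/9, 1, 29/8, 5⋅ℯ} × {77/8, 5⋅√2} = ({77/8} × [-85/9, 5⋅√2]) ∪ ({-86/5, -85/9, 1, 29/8, 5⋅ℯ} × {77/8, 5⋅√2})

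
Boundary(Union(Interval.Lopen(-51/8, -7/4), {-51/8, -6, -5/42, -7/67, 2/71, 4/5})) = {-51/8, -7/4, -5/42, -7/67, 2/71, 4/5}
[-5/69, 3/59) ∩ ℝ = [-5/69, 3/59)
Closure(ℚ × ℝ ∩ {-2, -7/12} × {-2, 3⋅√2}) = {-2, -7/12} × {-2, 3⋅√2}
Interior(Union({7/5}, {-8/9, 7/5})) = EmptySet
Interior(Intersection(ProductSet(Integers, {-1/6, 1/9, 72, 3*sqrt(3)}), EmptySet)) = EmptySet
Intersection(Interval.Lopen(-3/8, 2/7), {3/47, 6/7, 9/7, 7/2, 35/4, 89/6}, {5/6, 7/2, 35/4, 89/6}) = EmptySet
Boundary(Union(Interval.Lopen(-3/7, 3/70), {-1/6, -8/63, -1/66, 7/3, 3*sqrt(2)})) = {-3/7, 3/70, 7/3, 3*sqrt(2)}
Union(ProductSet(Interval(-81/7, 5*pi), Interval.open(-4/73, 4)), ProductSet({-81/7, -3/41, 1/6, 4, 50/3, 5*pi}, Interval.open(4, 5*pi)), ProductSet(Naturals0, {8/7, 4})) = Union(ProductSet({-81/7, -3/41, 1/6, 4, 50/3, 5*pi}, Interval.open(4, 5*pi)), ProductSet(Interval(-81/7, 5*pi), Interval.open(-4/73, 4)), ProductSet(Naturals0, {8/7, 4}))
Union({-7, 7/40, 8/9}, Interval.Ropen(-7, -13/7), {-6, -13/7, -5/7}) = Union({-5/7, 7/40, 8/9}, Interval(-7, -13/7))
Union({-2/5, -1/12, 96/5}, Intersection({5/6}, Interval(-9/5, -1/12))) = {-2/5, -1/12, 96/5}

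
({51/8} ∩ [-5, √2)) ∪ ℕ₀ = ℕ₀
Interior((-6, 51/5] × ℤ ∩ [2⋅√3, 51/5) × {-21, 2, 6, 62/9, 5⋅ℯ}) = ∅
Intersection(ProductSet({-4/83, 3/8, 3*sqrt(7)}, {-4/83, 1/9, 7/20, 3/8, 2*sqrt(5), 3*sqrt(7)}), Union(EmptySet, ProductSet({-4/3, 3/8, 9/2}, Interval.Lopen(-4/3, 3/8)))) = ProductSet({3/8}, {-4/83, 1/9, 7/20, 3/8})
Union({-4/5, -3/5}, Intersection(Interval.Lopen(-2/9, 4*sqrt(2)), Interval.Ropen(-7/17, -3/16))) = Union({-4/5, -3/5}, Interval.open(-2/9, -3/16))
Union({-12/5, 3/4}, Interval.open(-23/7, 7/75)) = Union({3/4}, Interval.open(-23/7, 7/75))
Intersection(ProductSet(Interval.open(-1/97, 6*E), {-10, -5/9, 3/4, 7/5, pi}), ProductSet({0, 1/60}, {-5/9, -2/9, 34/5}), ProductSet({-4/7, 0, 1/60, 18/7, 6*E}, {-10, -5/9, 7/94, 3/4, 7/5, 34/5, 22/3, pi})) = ProductSet({0, 1/60}, {-5/9})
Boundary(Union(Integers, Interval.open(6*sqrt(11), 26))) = Union(Complement(Integers, Interval.open(6*sqrt(11), 26)), {6*sqrt(11)})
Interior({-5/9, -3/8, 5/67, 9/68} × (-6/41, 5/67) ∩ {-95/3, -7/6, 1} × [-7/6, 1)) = ∅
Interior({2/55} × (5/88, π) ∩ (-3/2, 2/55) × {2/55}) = ∅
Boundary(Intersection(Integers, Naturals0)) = Naturals0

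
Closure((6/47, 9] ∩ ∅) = ∅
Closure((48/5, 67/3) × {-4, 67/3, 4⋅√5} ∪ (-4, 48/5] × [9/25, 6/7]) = ([-4, 48/5] × [9/25, 6/7]) ∪ ([48/5, 67/3] × {-4, 67/3, 4⋅√5})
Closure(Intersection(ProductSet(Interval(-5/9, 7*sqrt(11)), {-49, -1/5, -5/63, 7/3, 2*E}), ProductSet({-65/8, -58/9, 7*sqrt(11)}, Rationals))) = ProductSet({7*sqrt(11)}, {-49, -1/5, -5/63, 7/3})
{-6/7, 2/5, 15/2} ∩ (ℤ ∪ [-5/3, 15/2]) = {-6/7, 2/5, 15/2}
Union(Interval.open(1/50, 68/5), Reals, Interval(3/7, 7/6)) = Interval(-oo, oo)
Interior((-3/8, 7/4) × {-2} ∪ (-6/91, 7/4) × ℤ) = ∅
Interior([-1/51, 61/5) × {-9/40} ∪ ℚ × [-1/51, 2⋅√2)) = ∅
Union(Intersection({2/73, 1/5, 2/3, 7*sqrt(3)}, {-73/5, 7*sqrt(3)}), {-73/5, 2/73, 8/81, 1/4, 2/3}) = {-73/5, 2/73, 8/81, 1/4, 2/3, 7*sqrt(3)}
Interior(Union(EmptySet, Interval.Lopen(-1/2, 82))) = Interval.open(-1/2, 82)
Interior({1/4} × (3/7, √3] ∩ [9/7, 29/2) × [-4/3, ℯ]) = ∅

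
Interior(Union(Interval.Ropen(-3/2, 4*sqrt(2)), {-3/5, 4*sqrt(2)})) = Interval.open(-3/2, 4*sqrt(2))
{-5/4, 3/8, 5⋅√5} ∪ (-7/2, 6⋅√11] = (-7/2, 6⋅√11]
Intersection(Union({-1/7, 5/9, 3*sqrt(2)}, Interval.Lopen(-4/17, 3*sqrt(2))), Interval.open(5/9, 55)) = Interval.Lopen(5/9, 3*sqrt(2))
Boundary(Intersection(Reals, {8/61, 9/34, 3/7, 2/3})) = {8/61, 9/34, 3/7, 2/3}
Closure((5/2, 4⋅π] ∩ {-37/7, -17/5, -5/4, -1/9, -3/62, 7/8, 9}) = {9}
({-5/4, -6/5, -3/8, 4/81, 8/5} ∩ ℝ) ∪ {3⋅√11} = {-5/4, -6/5, -3/8, 4/81, 8/5, 3⋅√11}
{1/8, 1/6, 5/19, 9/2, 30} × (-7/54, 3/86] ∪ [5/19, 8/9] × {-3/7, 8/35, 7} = ([5/19, 8/9] × {-3/7, 8/35, 7}) ∪ ({1/8, 1/6, 5/19, 9/2, 30} × (-7/54, 3/86])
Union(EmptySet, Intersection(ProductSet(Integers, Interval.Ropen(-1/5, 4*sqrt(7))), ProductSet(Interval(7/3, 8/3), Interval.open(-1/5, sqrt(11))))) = EmptySet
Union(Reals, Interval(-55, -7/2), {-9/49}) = Interval(-oo, oo)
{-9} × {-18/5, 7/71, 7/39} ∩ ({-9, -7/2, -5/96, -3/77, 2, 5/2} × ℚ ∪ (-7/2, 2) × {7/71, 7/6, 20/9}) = {-9} × {-18/5, 7/71, 7/39}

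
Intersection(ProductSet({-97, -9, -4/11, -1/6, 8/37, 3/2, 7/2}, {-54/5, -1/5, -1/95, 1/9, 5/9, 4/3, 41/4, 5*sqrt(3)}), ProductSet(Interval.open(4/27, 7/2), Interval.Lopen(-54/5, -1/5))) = ProductSet({8/37, 3/2}, {-1/5})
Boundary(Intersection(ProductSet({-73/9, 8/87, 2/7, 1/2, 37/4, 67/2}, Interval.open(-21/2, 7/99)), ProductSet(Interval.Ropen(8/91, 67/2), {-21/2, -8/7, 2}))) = ProductSet({8/87, 2/7, 1/2, 37/4}, {-8/7})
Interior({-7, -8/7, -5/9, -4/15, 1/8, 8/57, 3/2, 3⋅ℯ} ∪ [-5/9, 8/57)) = (-5/9, 8/57)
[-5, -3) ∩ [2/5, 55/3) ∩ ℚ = ∅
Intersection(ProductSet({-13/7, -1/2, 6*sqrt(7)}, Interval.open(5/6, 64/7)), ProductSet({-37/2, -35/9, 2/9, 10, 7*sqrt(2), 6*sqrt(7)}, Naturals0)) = ProductSet({6*sqrt(7)}, Range(1, 10, 1))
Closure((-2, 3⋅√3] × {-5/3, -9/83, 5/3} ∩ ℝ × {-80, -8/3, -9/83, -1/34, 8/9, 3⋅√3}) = [-2, 3⋅√3] × {-9/83}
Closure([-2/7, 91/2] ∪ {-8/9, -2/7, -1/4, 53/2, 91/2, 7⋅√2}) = {-8/9} ∪ [-2/7, 91/2]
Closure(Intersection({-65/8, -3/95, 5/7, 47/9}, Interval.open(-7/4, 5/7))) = {-3/95}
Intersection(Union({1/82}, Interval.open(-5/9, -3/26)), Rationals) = Union({1/82}, Intersection(Interval.open(-5/9, -3/26), Rationals))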